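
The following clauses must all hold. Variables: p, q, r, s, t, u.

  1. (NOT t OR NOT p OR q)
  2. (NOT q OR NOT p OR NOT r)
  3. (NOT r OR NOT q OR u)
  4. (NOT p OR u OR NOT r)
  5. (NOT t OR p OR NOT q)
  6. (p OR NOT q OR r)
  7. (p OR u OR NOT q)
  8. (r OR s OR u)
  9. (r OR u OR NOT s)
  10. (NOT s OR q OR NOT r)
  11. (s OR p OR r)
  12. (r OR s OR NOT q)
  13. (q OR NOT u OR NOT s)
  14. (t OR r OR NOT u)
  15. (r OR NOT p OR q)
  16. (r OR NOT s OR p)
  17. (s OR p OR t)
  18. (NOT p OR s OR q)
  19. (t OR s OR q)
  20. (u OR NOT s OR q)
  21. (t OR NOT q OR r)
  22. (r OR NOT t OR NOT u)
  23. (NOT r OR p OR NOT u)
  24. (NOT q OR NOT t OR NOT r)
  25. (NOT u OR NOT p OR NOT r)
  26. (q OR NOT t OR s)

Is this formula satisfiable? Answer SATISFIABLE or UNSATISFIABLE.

UNSATISFIABLE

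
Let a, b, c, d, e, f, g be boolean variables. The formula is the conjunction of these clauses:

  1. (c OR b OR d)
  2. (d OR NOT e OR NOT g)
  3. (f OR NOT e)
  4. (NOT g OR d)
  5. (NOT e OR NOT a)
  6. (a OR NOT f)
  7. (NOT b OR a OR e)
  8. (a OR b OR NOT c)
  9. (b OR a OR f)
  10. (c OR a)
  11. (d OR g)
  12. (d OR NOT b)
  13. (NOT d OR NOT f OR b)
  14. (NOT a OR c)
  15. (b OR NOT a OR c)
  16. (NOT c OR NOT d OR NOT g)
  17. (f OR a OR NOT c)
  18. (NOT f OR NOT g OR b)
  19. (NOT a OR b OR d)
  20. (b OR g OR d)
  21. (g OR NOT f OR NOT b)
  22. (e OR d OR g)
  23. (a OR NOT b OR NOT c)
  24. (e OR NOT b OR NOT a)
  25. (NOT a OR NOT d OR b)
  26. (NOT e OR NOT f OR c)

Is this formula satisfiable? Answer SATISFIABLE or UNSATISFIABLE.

b = True:
  a = True:
    propagation gives e=False; an empty clause results — contradiction.
  a = False:
    propagation gives f=False, e=False; an empty clause results — contradiction.
b = False:
  a = True:
    propagation gives e=False, c=True, d=True; an empty clause results — contradiction.
  a = False:
    propagation gives f=False; an empty clause results — contradiction.
Every branch closes, so no satisfying assignment exists.

UNSATISFIABLE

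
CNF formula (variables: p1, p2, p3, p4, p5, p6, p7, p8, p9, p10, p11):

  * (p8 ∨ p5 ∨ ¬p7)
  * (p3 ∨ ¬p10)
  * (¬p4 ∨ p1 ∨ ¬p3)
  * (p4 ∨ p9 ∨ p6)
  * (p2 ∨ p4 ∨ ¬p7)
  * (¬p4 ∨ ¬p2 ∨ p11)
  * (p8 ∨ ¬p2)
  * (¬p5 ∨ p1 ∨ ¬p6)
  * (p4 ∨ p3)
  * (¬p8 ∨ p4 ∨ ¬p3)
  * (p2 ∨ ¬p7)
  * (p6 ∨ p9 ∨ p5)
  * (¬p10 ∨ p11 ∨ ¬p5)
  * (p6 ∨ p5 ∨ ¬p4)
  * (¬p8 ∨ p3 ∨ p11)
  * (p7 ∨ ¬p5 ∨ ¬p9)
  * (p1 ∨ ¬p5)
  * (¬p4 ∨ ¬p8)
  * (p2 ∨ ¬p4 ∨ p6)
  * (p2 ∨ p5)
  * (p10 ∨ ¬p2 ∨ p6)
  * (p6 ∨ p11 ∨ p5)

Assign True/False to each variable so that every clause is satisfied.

p1 = 1  p2 = 0  p3 = 1  p4 = 0  p5 = 1  p6 = 1  p7 = 0  p8 = 0  p9 = 0  p10 = 0  p11 = 0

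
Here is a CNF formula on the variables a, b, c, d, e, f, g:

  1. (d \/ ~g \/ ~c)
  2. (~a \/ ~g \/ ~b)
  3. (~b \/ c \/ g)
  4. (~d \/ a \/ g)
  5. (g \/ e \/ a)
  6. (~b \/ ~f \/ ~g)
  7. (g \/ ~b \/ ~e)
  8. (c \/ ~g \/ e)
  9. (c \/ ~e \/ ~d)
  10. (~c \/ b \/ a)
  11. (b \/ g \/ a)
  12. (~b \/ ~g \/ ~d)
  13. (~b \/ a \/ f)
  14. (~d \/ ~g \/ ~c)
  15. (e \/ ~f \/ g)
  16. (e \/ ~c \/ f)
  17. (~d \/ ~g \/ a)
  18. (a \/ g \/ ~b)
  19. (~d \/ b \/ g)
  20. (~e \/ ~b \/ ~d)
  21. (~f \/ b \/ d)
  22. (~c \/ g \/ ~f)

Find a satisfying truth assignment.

Try a = False.
For the remaining variables, b = False, c = False, d = False, e = True, f = False, g = True works.

a=0, b=0, c=0, d=0, e=1, f=0, g=1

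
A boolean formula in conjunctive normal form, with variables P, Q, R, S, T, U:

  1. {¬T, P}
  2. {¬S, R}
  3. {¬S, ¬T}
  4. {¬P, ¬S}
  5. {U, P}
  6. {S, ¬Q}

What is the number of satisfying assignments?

Case analysis on S and P:
  S=1, P=1: a clause becomes empty — 0.
  S=1, P=0: remaining (Q,R,T,U) ∈ {(0,1,0,1); (1,1,0,1)} — 2.
  S=0, P=1: forces Q=0; R, T, U free → 2^3 = 8.
  S=0, P=0: remaining (Q,R,T,U) ∈ {(0,0,0,1); (0,1,0,1)} — 2.
Total: 0 + 2 + 8 + 2 = 12.

12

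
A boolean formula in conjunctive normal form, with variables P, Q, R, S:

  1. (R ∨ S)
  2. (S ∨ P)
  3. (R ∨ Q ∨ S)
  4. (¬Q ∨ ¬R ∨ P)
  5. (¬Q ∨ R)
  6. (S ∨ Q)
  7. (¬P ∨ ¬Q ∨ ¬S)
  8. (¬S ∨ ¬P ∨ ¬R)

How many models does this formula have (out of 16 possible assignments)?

4

Satisfying assignments:
  P=0 Q=0 R=0 S=1
  P=0 Q=0 R=1 S=1
  P=1 Q=0 R=0 S=1
  P=1 Q=1 R=1 S=0
Count: 4.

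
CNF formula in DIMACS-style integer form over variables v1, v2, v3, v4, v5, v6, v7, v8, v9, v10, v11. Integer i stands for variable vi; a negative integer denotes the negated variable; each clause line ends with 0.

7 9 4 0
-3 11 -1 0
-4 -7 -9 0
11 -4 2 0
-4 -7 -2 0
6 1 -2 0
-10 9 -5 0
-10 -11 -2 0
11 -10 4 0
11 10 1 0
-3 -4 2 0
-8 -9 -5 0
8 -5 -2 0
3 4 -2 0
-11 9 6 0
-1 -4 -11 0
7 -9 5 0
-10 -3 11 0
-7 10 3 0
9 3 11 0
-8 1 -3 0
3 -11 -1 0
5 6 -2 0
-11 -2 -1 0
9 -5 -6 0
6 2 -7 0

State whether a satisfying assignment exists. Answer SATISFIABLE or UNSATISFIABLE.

Try v1 = False.
The remaining clauses are satisfied by v2 = True, v3 = True, v4 = False, v5 = False, v6 = True, v7 = True, v8 = False, v9 = True, v10 = False, v11 = True.
So v1 = F  v2 = T  v3 = T  v4 = F  v5 = F  v6 = T  v7 = T  v8 = F  v9 = T  v10 = F  v11 = T is a satisfying assignment.

SATISFIABLE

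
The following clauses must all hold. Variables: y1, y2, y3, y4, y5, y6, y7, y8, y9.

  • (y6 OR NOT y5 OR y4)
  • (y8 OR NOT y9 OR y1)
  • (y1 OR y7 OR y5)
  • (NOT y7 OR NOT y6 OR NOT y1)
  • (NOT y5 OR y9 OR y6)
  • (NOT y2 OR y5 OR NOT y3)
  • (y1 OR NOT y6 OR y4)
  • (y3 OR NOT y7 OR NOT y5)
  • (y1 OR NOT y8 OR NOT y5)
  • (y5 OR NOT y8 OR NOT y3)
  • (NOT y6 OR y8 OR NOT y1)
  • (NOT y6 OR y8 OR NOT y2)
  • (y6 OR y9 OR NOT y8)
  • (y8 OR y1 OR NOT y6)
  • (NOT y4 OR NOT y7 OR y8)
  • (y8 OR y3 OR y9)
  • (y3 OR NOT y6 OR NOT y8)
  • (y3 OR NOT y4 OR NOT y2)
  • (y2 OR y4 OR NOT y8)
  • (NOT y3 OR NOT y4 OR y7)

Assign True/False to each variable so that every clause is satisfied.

y1=True, y2=False, y3=False, y4=False, y5=False, y6=False, y7=True, y8=False, y9=True

Check each clause:
  1. (y6 OR y4 OR NOT y5) — NOT y5 is true.
  2. (NOT y9 OR y8 OR y1) — y1 is true.
  3. (y7 OR y1 OR y5) — y1 is true.
  4. (NOT y7 OR NOT y1 OR NOT y6) — NOT y6 is true.
  5. (NOT y5 OR y6 OR y9) — y9 is true.
  6. (y5 OR NOT y3 OR NOT y2) — NOT y3 is true.
  7. (y4 OR y1 OR NOT y6) — y1 is true.
  8. (y3 OR NOT y5 OR NOT y7) — NOT y5 is true.
  9. (NOT y5 OR y1 OR NOT y8) — NOT y8 is true.
  10. (NOT y3 OR y5 OR NOT y8) — NOT y8 is true.
  11. (NOT y6 OR y8 OR NOT y1) — NOT y6 is true.
  12. (NOT y2 OR y8 OR NOT y6) — NOT y6 is true.
  13. (NOT y8 OR y6 OR y9) — NOT y8 is true.
  14. (NOT y6 OR y1 OR y8) — y1 is true.
  15. (NOT y4 OR y8 OR NOT y7) — NOT y4 is true.
  16. (y8 OR y3 OR y9) — y9 is true.
  17. (y3 OR NOT y6 OR NOT y8) — NOT y8 is true.
  18. (y3 OR NOT y4 OR NOT y2) — NOT y4 is true.
  19. (NOT y8 OR y2 OR y4) — NOT y8 is true.
  20. (NOT y4 OR NOT y3 OR y7) — NOT y4 is true.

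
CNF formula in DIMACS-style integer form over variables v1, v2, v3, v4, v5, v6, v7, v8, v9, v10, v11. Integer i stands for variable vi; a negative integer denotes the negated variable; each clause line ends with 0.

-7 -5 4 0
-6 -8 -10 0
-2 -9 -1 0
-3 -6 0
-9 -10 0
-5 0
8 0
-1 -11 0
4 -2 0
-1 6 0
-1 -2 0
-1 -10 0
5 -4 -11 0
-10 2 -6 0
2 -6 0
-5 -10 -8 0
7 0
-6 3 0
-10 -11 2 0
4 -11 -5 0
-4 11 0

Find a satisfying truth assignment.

The clause (~v5) is unit: v5 must be False.
The clause (v8) is unit: v8 must be True.
Unit propagation: (v7) forces v7 = True.
Pure literal: v1 appears only negated; assign v1 = False.
v10 occurs only negated in the remaining clauses — set v10 = False.
Branch on v2: take v2 = False.
  then v6 is forced to False.
Set v4 = False and propagate.
v3, v9, v11 are now unconstrained; take v3 = True, v9 = True, v11 = True.

v1=0, v2=0, v3=1, v4=0, v5=0, v6=0, v7=1, v8=1, v9=1, v10=0, v11=1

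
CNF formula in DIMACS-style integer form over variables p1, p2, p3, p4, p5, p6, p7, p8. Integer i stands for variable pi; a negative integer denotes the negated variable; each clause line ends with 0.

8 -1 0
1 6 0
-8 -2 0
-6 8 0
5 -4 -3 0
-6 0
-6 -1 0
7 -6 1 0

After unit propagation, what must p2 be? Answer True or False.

False

(¬p6) is a unit clause: p6 = False.
(p6 ∨ p1) with p6 = False leaves only p1, so p1 = True.
(¬p1 ∨ p8) with p1 = True leaves only p8, so p8 = True.
From (¬p2 ∨ ¬p8) and p8 = True: p2 = False.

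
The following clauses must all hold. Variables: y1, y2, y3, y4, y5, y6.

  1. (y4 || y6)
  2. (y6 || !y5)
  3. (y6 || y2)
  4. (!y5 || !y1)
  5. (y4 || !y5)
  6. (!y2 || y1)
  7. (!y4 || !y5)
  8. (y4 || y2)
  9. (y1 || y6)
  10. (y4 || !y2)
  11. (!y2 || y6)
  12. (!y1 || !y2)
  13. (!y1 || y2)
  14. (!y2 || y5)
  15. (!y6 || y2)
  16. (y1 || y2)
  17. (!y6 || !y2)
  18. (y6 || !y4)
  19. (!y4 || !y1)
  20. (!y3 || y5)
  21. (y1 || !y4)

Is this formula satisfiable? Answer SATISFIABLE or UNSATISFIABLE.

UNSATISFIABLE

y2 = True:
  propagation gives y1=True; an empty clause results — contradiction.
y2 = False:
  propagation gives y6=True; an empty clause results — contradiction.
Every branch closes, so no satisfying assignment exists.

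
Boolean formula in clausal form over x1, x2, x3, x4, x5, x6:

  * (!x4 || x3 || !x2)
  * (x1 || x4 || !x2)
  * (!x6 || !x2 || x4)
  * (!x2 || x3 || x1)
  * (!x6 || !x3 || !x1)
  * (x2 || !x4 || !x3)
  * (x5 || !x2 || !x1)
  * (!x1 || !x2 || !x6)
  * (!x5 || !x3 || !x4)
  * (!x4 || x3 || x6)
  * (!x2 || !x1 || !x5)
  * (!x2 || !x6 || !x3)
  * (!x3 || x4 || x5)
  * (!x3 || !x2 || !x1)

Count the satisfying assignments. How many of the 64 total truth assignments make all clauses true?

16

Split on x2, then x3.
  x2=1, x3=1: remaining (x1,x4,x5,x6) ∈ {(0,1,0,0)} — 1.
  x2=1, x3=0: a clause becomes empty — 0.
  x2=0, x3=1: remaining (x1,x4,x5,x6) ∈ {(0,0,1,0); (0,0,1,1); (1,0,1,0)} — 3.
  x2=0, x3=0: x1, x5 free; 3 ways for (x4,x6) × 2^2 = 12.
Total: 1 + 0 + 3 + 12 = 16.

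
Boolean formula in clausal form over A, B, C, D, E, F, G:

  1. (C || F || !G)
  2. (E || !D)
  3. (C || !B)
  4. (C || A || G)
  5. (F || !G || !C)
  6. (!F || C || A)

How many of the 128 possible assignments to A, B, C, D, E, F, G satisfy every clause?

Split on C, then F.
  C=T, F=T: A, B, G free; 3 ways for (D,E) × 2^3 = 24.
  C=T, F=F: A, B free; 3 ways for (D,E,G) × 2^2 = 12.
  C=F, F=T: G free; 3 ways for (A,B,D,E) × 2^1 = 6.
  C=F, F=F: remaining (A,B,D,E,G) ∈ {(T,F,F,F,F); (T,F,F,T,F); (T,F,T,T,F)} — 3.
Total: 24 + 12 + 6 + 3 = 45.

45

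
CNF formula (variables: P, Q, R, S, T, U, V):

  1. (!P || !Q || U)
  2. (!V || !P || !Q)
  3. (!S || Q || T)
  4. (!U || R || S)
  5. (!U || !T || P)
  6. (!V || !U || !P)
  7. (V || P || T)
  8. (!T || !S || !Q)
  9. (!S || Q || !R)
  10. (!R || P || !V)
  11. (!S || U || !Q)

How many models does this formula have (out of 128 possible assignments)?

28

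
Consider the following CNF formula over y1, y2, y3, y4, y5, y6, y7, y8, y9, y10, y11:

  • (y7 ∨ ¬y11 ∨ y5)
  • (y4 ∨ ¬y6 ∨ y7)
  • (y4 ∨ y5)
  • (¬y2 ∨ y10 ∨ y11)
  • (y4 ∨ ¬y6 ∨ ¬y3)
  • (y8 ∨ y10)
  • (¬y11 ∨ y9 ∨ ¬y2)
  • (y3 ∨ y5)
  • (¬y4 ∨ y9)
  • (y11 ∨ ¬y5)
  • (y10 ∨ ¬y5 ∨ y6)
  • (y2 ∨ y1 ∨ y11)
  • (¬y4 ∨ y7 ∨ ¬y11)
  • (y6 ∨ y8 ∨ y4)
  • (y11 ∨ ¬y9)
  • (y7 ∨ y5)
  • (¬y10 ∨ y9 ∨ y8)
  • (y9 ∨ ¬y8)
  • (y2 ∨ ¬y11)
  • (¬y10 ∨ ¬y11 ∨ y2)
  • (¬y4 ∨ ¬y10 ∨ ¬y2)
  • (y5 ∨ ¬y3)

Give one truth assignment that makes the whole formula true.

y1 = False, y2 = True, y3 = False, y4 = False, y5 = True, y6 = False, y7 = False, y8 = True, y9 = True, y10 = True, y11 = True

Try y1 = False.
For the remaining variables, y2 = True, y3 = False, y4 = False, y5 = True, y6 = False, y7 = False, y8 = True, y9 = True, y10 = True, y11 = True works.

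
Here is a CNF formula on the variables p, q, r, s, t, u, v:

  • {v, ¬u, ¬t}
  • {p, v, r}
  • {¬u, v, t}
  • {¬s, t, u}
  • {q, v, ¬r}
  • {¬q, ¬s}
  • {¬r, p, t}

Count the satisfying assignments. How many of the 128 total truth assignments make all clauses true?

Split on t, then v.
  t=1, v=1: p, r, u free; 3 ways for (q,s) × 2^3 = 24.
  t=1, v=0: 5 of the 32 assignments to (p,q,r,s,u) work.
  t=0, v=1: 15 of the 32 assignments to (p,q,r,s,u) work.
  t=0, v=0: remaining (p,q,r,s,u) ∈ {(1,0,0,0,0); (1,1,0,0,0); (1,1,1,0,0)} — 3.
Total: 24 + 5 + 15 + 3 = 47.

47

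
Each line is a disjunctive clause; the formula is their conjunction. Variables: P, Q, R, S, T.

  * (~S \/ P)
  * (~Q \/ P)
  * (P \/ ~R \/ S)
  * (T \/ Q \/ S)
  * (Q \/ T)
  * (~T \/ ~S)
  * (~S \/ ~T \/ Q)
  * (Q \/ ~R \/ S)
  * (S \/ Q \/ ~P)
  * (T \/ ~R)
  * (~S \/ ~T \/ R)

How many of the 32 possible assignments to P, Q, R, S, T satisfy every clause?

Satisfying assignments:
  P=F Q=F R=F S=F T=T
  P=T Q=T R=F S=F T=F
  P=T Q=T R=F S=F T=T
  P=T Q=T R=F S=T T=F
  P=T Q=T R=T S=F T=T
That's 5 in total.

5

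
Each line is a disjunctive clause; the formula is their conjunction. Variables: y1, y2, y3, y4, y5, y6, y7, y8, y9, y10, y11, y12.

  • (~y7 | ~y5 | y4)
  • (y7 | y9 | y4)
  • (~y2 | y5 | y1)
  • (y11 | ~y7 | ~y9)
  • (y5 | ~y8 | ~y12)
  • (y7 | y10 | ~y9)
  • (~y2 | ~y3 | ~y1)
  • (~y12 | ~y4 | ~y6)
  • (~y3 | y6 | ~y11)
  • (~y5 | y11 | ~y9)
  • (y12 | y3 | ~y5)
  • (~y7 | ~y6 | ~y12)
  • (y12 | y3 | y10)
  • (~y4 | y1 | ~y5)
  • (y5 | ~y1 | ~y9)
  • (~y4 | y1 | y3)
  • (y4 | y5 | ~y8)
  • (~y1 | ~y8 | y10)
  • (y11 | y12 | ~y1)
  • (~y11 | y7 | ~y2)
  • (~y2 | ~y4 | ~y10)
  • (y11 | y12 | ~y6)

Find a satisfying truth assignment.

y1=0, y2=0, y3=1, y4=1, y5=0, y6=0, y7=0, y8=1, y9=0, y10=0, y11=0, y12=0

Pure literal: y2 appears only negated; assign y2 = False.
Try y1 = False.
Set y3 = True and propagate.
For the remaining variables, y4 = True, y5 = False, y6 = False, y7 = False, y8 = True, y9 = False, y10 = False, y11 = False, y12 = False works.
Every clause has at least one true literal under this assignment.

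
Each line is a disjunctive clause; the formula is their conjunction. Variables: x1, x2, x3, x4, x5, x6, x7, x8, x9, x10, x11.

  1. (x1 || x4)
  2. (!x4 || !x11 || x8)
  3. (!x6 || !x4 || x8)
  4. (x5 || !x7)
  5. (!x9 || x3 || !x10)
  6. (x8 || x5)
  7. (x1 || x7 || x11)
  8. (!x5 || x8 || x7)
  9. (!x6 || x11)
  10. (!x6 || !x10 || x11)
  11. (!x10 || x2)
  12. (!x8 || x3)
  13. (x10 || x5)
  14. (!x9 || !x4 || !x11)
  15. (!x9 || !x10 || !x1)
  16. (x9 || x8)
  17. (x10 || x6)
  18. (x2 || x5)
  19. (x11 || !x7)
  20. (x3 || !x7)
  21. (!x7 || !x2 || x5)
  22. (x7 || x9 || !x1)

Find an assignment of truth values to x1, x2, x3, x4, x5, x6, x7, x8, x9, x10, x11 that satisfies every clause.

x3 occurs only positively in the remaining clauses — set x3 = True.
Set x1 = True and propagate.
For the remaining variables, x2 = False, x4 = False, x5 = True, x6 = True, x7 = True, x8 = False, x9 = True, x10 = False, x11 = True works.

x1=T, x2=F, x3=T, x4=F, x5=T, x6=T, x7=T, x8=F, x9=T, x10=F, x11=T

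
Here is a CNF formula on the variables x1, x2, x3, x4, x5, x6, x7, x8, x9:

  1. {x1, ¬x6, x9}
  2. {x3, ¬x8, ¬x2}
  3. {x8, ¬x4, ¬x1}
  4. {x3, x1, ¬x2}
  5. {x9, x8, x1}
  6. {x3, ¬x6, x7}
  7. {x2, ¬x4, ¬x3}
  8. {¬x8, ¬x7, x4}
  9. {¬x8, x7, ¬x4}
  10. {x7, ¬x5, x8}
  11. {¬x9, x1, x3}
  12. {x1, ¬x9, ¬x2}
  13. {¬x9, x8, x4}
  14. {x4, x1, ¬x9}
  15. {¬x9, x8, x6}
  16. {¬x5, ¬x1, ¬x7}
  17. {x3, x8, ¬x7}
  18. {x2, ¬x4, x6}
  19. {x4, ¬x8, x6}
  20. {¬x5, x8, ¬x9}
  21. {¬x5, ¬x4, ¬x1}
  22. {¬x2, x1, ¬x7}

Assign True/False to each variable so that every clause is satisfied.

x1=True, x2=False, x3=True, x4=False, x5=True, x6=True, x7=False, x8=True, x9=True

Branch on x1: take x1 = True.
Try x2 = False.
The remaining clauses are satisfied by x3 = True, x4 = False, x5 = True, x6 = True, x7 = False, x8 = True, x9 = True.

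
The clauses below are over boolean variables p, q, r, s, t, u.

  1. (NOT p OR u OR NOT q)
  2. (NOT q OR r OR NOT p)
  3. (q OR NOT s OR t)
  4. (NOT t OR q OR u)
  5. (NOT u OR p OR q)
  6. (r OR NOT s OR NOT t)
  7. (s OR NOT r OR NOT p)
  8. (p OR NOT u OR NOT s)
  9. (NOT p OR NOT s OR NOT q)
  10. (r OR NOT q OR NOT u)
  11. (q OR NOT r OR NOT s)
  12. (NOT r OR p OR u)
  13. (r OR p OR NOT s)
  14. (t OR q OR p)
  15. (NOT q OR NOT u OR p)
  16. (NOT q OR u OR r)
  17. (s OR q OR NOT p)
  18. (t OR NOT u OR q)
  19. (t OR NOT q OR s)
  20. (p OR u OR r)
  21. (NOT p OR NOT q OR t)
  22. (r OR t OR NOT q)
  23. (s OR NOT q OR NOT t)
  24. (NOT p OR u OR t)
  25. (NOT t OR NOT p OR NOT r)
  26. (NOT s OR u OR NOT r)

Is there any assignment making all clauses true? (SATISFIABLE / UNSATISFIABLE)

UNSATISFIABLE

q = True:
  p = True:
    propagation gives u=True, r=True, s=True; an empty clause results — contradiction.
  p = False:
    propagation gives u=False, r=False; an empty clause results — contradiction.
q = False:
  p = True:
    propagation gives s=True, t=True, u=True, r=True; an empty clause results — contradiction.
  p = False:
    propagation gives u=False, t=False; an empty clause results — contradiction.
Every branch closes, so no satisfying assignment exists.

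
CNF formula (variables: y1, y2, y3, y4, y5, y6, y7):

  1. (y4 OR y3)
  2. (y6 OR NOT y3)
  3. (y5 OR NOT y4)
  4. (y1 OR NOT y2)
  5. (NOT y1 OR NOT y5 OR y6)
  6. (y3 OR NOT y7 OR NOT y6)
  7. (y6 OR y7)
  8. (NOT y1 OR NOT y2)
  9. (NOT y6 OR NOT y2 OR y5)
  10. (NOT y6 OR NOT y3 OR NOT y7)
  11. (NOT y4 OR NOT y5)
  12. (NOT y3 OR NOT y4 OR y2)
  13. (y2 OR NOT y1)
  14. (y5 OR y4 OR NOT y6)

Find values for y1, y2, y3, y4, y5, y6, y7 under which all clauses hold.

y1 = False, y2 = False, y3 = True, y4 = False, y5 = True, y6 = True, y7 = False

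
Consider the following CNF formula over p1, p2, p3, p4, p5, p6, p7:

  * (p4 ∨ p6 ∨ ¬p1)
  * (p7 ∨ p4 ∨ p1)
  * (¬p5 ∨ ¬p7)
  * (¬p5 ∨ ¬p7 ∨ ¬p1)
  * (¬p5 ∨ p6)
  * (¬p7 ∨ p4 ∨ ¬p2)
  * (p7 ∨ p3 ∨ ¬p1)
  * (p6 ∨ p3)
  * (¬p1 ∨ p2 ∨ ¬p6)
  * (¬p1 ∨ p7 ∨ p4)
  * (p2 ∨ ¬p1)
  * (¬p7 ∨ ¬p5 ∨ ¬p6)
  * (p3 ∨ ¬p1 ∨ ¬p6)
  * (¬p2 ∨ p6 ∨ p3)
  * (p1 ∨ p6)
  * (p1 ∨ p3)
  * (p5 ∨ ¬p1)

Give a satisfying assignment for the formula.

p3 occurs only positively in the remaining clauses — set p3 = True.
p4 occurs only positively in the remaining clauses — set p4 = True.
Try p1 = False.
  then p6 is forced to True.
Set p5 = False and propagate.
p2, p7 are now unconstrained; take p2 = True, p7 = False.

p1 = F, p2 = T, p3 = T, p4 = T, p5 = F, p6 = T, p7 = F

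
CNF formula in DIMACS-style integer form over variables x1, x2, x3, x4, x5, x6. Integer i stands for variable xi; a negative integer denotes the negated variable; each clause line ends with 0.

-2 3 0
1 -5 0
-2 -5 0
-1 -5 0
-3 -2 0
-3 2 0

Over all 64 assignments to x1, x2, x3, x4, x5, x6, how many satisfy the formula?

8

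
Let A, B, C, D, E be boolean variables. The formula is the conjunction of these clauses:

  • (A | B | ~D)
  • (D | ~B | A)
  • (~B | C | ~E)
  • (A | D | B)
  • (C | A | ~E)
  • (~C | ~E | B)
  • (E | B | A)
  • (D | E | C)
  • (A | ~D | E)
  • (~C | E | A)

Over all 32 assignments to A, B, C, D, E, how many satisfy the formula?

Split on A, then E.
  A=1, E=1: remaining (B,C,D) ∈ {(0,0,0); (0,0,1); (1,1,0); (1,1,1)} — 4.
  A=1, E=0: B free; 3 ways for (C,D) × 2^1 = 6.
  A=0, E=1: remaining (B,C,D) ∈ {(1,1,1)} — 1.
  A=0, E=0: a clause becomes empty — 0.
Total: 4 + 6 + 1 + 0 = 11.

11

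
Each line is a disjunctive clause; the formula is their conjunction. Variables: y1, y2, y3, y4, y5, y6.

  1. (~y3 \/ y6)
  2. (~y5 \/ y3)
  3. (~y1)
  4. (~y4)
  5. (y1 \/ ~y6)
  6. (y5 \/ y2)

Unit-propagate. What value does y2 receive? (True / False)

True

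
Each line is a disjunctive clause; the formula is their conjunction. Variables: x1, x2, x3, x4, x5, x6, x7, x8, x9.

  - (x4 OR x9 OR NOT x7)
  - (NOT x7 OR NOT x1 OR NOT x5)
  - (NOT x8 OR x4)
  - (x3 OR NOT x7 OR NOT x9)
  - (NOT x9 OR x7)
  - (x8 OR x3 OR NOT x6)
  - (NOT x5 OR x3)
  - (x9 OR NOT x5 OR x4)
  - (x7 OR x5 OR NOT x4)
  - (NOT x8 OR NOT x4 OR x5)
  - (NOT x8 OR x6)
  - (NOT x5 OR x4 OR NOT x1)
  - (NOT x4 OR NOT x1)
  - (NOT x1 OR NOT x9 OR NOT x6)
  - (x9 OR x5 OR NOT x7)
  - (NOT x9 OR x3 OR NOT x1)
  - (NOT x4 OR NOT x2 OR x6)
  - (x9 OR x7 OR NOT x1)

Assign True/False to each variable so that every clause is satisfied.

x1=0, x2=1, x3=0, x4=0, x5=0, x6=0, x7=0, x8=0, x9=0

Check each clause:
  1. (x9 OR NOT x7 OR x4) — NOT x7 is true.
  2. (NOT x1 OR NOT x7 OR NOT x5) — NOT x7 is true.
  3. (NOT x8 OR x4) — NOT x8 is true.
  4. (x3 OR NOT x9 OR NOT x7) — NOT x7 is true.
  5. (NOT x9 OR x7) — NOT x9 is true.
  6. (x8 OR NOT x6 OR x3) — NOT x6 is true.
  7. (NOT x5 OR x3) — NOT x5 is true.
  8. (x9 OR NOT x5 OR x4) — NOT x5 is true.
  9. (x7 OR x5 OR NOT x4) — NOT x4 is true.
  10. (x5 OR NOT x8 OR NOT x4) — NOT x8 is true.
  11. (x6 OR NOT x8) — NOT x8 is true.
  12. (NOT x1 OR NOT x5 OR x4) — NOT x5 is true.
  13. (NOT x4 OR NOT x1) — NOT x4 is true.
  14. (NOT x1 OR NOT x9 OR NOT x6) — NOT x6 is true.
  15. (NOT x7 OR x9 OR x5) — NOT x7 is true.
  16. (NOT x1 OR x3 OR NOT x9) — NOT x1 is true.
  17. (NOT x2 OR x6 OR NOT x4) — NOT x4 is true.
  18. (x9 OR NOT x1 OR x7) — NOT x1 is true.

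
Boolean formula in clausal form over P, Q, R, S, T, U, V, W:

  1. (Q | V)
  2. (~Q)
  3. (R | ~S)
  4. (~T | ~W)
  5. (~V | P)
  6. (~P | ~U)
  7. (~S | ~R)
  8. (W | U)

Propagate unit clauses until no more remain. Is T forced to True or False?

False

(~Q) stands alone — Q = False.
From (V | Q) and Q = False: V = True.
In (P | ~V), ~V is now false; P must hold, so P = True.
(~P | ~U): since P = True, the clause reduces to (~U). U = False.
From (W | U) and U = False: W = True.
(~T | ~W): since W = True, the clause reduces to (~T). T = False.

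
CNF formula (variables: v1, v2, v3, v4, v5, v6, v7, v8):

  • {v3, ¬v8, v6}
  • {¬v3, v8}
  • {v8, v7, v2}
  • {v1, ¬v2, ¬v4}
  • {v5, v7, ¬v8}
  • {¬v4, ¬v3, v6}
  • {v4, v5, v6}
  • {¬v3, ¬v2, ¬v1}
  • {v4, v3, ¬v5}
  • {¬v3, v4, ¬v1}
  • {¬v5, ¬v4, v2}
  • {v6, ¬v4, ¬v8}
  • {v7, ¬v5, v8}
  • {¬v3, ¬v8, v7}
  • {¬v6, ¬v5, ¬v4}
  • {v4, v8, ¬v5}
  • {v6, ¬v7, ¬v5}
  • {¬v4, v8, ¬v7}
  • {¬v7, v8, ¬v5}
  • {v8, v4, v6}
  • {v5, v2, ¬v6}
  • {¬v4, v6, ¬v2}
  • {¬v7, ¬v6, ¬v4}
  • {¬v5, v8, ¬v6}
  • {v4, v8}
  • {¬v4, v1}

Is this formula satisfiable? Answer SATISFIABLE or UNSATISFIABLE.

Set v1 = False and propagate.
  then v4 is forced to False.
  then v8 is forced to True.
The remaining clauses are satisfied by v2 = True, v3 = True, v5 = True, v6 = True, v7 = True.
So v1=False, v2=True, v3=True, v4=False, v5=True, v6=True, v7=True, v8=True is a satisfying assignment.

SATISFIABLE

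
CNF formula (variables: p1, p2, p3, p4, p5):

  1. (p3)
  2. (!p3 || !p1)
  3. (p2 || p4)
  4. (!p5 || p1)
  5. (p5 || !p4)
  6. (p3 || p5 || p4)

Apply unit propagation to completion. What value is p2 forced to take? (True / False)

Unit clause (p3) sets p3 = True.
(!p1 || !p3) with p3 = True leaves only !p1, so p1 = False.
(p1 || !p5): since p1 = False, the clause reduces to (!p5). p5 = False.
(!p4 || p5): since p5 = False, the clause reduces to (!p4). p4 = False.
From (p2 || p4) and p4 = False: p2 = True.

True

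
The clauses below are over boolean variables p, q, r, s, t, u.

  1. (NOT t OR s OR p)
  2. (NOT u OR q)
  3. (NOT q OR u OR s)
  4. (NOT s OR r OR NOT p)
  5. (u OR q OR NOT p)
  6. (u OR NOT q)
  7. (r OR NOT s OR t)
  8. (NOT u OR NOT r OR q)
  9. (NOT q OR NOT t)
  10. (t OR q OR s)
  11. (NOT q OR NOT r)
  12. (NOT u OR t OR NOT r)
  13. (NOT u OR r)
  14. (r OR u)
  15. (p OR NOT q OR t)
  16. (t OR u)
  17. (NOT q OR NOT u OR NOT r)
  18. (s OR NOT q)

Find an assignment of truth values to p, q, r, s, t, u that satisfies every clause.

p=0  q=0  r=1  s=1  t=1  u=0

Check each clause:
  1. (NOT t OR p OR s) — s is true.
  2. (NOT u OR q) — NOT u is true.
  3. (NOT q OR s OR u) — s is true.
  4. (NOT s OR NOT p OR r) — r is true.
  5. (q OR NOT p OR u) — NOT p is true.
  6. (u OR NOT q) — NOT q is true.
  7. (NOT s OR t OR r) — r is true.
  8. (NOT u OR q OR NOT r) — NOT u is true.
  9. (NOT q OR NOT t) — NOT q is true.
  10. (s OR t OR q) — s is true.
  11. (NOT r OR NOT q) — NOT q is true.
  12. (NOT u OR NOT r OR t) — NOT u is true.
  13. (NOT u OR r) — NOT u is true.
  14. (r OR u) — r is true.
  15. (p OR NOT q OR t) — t is true.
  16. (u OR t) — t is true.
  17. (NOT u OR NOT r OR NOT q) — NOT u is true.
  18. (NOT q OR s) — s is true.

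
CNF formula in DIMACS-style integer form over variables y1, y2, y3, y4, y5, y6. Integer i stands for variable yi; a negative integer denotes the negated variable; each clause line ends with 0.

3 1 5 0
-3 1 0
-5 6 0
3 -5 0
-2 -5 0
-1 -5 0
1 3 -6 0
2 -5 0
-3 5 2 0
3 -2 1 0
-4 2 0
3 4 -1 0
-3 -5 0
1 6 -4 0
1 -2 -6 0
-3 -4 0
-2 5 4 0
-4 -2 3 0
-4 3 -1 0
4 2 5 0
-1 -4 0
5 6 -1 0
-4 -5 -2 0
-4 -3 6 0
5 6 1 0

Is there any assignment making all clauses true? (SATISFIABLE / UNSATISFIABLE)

y5 = True:
  propagation gives y6=True, y3=True; an empty clause results — contradiction.
y5 = False:
  y1 = True:
    propagation gives y4=False, y3=True, y2=True; an empty clause results — contradiction.
  y1 = False:
    propagation gives y3=True; an empty clause results — contradiction.
Every branch closes, so no satisfying assignment exists.

UNSATISFIABLE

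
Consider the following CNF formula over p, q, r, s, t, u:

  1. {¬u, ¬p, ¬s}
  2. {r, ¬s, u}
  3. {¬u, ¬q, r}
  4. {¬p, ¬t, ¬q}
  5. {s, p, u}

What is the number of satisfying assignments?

30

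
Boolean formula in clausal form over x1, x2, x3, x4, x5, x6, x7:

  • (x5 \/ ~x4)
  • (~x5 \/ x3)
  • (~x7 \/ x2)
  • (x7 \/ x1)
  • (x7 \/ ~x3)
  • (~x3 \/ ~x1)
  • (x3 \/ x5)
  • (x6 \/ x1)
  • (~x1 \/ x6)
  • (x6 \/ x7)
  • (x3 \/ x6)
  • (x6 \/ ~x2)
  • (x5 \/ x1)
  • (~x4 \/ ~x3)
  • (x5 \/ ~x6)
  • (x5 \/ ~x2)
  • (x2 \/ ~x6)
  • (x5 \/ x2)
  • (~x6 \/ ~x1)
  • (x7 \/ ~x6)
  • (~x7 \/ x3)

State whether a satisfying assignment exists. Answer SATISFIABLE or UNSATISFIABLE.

Pure literal: x4 appears only negated; assign x4 = False.
Try x1 = False.
  then x7 is forced to True.
  then x2 is forced to True.
  then x6 is forced to True.
  then x5 is forced to True.
  then x3 is forced to True.
Every clause has at least one true literal under this assignment.
So x1=F, x2=T, x3=T, x4=F, x5=T, x6=T, x7=T is a satisfying assignment.

SATISFIABLE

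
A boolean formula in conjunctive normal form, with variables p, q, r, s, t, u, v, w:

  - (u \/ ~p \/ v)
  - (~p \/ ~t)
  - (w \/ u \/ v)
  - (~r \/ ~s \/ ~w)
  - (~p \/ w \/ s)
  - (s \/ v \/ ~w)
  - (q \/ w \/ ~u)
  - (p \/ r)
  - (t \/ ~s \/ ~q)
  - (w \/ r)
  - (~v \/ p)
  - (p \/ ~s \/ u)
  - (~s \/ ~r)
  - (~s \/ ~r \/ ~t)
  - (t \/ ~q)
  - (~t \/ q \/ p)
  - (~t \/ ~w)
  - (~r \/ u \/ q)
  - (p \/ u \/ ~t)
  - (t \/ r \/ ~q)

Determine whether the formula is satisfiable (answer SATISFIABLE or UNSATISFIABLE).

SATISFIABLE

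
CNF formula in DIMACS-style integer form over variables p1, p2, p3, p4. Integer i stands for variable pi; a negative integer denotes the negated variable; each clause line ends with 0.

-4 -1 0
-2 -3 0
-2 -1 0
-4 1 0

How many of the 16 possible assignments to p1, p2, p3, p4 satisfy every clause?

5

The models are:
  p1=0 p2=0 p3=0 p4=0
  p1=0 p2=0 p3=1 p4=0
  p1=0 p2=1 p3=0 p4=0
  p1=1 p2=0 p3=0 p4=0
  p1=1 p2=0 p3=1 p4=0
That's 5 in total.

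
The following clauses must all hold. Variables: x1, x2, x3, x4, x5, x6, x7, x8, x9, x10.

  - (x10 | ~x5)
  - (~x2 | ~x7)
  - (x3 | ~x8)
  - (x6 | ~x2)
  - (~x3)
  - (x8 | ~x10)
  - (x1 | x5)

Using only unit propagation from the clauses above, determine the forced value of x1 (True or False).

True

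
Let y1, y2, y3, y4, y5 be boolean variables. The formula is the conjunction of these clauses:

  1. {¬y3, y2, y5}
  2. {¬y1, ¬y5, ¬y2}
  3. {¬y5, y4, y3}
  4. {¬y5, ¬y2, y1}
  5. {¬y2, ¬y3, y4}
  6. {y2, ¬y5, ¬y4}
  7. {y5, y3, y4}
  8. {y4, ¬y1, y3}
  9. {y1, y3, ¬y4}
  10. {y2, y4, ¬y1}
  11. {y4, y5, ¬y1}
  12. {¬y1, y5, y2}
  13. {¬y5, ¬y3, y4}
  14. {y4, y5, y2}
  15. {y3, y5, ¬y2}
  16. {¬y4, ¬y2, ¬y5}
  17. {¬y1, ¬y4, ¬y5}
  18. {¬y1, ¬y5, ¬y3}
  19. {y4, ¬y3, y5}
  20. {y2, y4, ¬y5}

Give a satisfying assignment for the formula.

y1=T, y2=T, y3=T, y4=T, y5=F

Branch on y1: take y1 = True.
For the remaining variables, y2 = True, y3 = True, y4 = True, y5 = False works.
Every clause has at least one true literal under this assignment.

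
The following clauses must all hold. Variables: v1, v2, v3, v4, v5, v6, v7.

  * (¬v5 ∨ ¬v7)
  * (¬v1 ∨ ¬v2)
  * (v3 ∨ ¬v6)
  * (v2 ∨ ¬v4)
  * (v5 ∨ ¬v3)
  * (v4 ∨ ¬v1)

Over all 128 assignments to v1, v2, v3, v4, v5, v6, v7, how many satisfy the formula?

Case analysis on v1 and v2:
  v1=T, v2=T: a clause becomes empty — 0.
  v1=T, v2=F: a clause becomes empty — 0.
  v1=F, v2=T: v4 free; 5 ways for (v3,v5,v6,v7) × 2^1 = 10.
  v1=F, v2=F: 5 of the 32 assignments to (v3,v4,v5,v6,v7) work.
Total: 0 + 0 + 10 + 5 = 15.

15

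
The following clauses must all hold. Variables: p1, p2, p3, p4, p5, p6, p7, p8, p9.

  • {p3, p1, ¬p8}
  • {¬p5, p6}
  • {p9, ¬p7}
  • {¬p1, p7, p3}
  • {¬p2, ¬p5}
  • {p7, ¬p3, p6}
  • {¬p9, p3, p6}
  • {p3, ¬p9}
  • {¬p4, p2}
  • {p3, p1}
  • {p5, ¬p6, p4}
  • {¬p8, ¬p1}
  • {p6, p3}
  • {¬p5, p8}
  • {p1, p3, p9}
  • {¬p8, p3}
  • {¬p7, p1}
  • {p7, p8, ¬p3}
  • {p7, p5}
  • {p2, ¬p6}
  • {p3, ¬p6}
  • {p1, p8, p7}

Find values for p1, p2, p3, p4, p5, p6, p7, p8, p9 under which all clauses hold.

p1 = 1, p2 = 1, p3 = 1, p4 = 1, p5 = 0, p6 = 0, p7 = 1, p8 = 0, p9 = 1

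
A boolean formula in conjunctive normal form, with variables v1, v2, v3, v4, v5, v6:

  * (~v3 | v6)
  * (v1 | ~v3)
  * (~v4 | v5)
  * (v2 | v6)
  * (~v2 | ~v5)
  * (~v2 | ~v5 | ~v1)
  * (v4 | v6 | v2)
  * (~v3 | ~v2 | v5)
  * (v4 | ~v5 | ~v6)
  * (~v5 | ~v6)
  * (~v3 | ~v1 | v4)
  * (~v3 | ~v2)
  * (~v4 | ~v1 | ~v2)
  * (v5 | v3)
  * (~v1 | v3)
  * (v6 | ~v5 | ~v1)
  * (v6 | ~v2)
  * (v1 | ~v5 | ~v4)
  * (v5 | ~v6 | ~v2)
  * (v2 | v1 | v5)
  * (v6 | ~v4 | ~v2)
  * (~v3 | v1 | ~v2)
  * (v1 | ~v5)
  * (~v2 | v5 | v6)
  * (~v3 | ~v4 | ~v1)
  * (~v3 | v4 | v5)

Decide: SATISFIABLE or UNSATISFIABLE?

v5 = True:
  propagation gives v2=False, v6=True; an empty clause results — contradiction.
v5 = False:
  propagation gives v4=False, v3=True; an empty clause results — contradiction.
Every branch closes, so no satisfying assignment exists.

UNSATISFIABLE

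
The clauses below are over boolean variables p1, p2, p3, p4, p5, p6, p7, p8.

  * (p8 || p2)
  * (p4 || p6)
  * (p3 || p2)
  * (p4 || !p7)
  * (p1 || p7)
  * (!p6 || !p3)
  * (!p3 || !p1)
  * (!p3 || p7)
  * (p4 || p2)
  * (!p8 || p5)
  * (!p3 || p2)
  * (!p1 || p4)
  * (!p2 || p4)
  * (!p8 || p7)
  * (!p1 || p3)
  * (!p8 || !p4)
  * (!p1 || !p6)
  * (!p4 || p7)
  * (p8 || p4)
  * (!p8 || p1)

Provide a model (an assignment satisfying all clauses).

p1 = F, p2 = T, p3 = T, p4 = T, p5 = T, p6 = F, p7 = T, p8 = F

p5 occurs only positively in the remaining clauses — set p5 = True.
Set p1 = False and propagate.
  then p7 is forced to True.
  then p4 is forced to True.
  then p8 is forced to False.
  then p2 is forced to True.
Try p3 = True.
  then p6 is forced to False.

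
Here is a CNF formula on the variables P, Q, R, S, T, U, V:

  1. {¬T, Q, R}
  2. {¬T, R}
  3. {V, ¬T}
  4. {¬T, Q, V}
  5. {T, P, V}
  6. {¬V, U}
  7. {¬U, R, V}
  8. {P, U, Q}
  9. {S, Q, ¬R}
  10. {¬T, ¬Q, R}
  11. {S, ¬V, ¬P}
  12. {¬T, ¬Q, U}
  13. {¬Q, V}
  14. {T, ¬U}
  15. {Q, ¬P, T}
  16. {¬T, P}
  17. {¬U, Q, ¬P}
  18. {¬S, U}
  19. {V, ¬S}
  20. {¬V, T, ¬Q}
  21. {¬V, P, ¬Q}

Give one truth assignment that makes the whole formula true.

Try P = True.
The remaining clauses are satisfied by Q = True, R = True, S = True, T = True, U = True, V = True.
Every clause has at least one true literal under this assignment.

P=True, Q=True, R=True, S=True, T=True, U=True, V=True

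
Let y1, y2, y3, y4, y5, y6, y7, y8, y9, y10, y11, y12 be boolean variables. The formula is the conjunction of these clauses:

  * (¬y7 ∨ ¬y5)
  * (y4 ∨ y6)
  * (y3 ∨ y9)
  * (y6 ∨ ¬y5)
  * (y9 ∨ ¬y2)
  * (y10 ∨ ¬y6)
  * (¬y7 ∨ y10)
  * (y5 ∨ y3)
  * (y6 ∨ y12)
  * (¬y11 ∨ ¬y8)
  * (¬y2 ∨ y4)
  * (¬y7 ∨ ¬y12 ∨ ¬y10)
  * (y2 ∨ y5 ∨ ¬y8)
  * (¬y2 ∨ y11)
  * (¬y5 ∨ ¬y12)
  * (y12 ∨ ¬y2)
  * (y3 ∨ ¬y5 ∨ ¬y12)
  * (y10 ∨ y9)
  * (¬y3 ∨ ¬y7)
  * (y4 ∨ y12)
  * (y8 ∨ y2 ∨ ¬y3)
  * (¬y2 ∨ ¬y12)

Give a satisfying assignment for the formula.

y1 = True, y2 = False, y3 = False, y4 = True, y5 = True, y6 = True, y7 = False, y8 = False, y9 = True, y10 = True, y11 = True, y12 = False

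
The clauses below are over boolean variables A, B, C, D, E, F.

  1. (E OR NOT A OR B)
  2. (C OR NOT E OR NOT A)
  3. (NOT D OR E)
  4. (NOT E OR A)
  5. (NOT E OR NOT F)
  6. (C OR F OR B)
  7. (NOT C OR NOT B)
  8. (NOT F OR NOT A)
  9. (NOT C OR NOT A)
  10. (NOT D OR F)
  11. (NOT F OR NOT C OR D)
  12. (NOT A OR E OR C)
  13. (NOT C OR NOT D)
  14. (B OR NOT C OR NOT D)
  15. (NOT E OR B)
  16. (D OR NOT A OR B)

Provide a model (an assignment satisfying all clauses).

A = False, B = True, C = False, D = False, E = False, F = False

Check each clause:
  1. (E OR NOT A OR B) — B is true.
  2. (NOT E OR C OR NOT A) — NOT A is true.
  3. (E OR NOT D) — NOT D is true.
  4. (A OR NOT E) — NOT E is true.
  5. (NOT E OR NOT F) — NOT F is true.
  6. (B OR C OR F) — B is true.
  7. (NOT C OR NOT B) — NOT C is true.
  8. (NOT A OR NOT F) — NOT F is true.
  9. (NOT A OR NOT C) — NOT C is true.
  10. (NOT D OR F) — NOT D is true.
  11. (NOT C OR NOT F OR D) — NOT F is true.
  12. (NOT A OR E OR C) — NOT A is true.
  13. (NOT C OR NOT D) — NOT D is true.
  14. (B OR NOT C OR NOT D) — B is true.
  15. (NOT E OR B) — B is true.
  16. (NOT A OR B OR D) — B is true.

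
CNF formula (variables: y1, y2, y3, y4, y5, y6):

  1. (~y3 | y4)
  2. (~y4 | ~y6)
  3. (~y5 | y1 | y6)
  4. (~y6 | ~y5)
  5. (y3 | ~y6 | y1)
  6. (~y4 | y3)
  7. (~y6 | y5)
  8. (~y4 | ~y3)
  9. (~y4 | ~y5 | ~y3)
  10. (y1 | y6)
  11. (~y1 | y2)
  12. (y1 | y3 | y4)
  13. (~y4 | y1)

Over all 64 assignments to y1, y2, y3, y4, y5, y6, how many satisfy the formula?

2

The models are:
  y1=1 y2=1 y3=0 y4=0 y5=0 y6=0
  y1=1 y2=1 y3=0 y4=0 y5=1 y6=0
Count: 2.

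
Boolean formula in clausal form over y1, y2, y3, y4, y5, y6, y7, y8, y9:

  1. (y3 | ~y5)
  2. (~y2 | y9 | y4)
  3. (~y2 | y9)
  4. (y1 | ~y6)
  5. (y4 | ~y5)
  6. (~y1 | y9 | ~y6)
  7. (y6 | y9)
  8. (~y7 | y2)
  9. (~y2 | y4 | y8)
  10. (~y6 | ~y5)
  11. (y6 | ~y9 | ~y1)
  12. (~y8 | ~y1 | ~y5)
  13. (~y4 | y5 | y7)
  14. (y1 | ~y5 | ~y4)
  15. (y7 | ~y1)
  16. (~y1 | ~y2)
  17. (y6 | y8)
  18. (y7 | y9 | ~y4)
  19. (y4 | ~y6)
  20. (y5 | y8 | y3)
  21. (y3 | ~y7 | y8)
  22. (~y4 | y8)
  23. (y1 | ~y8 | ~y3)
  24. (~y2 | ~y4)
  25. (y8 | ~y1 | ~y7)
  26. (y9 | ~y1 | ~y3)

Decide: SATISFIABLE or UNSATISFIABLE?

SATISFIABLE

Set y1 = False and propagate.
  then y6 is forced to False.
  then y9 is forced to True.
  then y8 is forced to True.
  then y3 is forced to False.
  then y5 is forced to False.
Branch on y2: take y2 = False.
  then y7 is forced to False.
  then y4 is forced to False.
So y1=F, y2=F, y3=F, y4=F, y5=F, y6=F, y7=F, y8=T, y9=T is a satisfying assignment.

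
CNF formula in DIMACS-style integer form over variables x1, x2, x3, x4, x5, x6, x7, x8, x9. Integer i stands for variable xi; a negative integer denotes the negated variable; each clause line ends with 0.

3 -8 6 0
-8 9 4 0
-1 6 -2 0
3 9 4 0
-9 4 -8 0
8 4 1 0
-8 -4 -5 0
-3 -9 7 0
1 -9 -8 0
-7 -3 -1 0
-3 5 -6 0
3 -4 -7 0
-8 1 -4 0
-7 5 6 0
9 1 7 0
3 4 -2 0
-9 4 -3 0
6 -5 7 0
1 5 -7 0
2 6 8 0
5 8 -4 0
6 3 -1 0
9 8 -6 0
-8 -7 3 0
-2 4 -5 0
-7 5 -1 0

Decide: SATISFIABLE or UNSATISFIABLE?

SATISFIABLE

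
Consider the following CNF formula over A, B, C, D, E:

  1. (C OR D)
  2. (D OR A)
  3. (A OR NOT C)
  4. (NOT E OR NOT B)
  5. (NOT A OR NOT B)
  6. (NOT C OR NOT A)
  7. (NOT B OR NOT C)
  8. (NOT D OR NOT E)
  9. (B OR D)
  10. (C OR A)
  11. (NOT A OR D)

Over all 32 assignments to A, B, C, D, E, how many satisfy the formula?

The models are:
  A=T B=F C=F D=T E=F
That's 1 in total.

1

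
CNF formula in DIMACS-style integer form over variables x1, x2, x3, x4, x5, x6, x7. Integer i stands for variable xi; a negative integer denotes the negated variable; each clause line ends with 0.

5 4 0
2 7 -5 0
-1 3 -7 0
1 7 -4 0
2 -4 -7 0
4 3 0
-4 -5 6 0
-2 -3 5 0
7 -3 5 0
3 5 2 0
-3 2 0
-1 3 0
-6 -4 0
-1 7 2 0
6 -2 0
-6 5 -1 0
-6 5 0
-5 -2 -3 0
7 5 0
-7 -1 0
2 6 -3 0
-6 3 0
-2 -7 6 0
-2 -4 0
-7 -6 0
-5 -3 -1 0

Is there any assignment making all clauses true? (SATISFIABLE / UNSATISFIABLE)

UNSATISFIABLE

x2 = True:
  propagation gives x6=True, x4=False, x5=True, x3=True; an empty clause results — contradiction.
x2 = False:
  propagation gives x3=False, x4=True, x7=False, x5=False; an empty clause results — contradiction.
Every branch closes, so no satisfying assignment exists.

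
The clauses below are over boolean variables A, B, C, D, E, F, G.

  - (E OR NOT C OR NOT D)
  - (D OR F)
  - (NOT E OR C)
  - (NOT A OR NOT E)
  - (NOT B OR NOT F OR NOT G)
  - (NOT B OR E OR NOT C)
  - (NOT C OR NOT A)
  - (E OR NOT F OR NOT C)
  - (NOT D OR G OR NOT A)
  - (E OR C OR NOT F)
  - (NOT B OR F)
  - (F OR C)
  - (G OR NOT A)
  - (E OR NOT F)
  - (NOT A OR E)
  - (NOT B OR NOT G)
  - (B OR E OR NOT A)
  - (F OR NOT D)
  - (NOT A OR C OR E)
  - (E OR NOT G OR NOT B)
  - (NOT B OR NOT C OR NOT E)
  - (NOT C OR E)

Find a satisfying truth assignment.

A=0  B=0  C=1  D=1  E=1  F=1  G=1

A occurs only negated in the remaining clauses — set A = False.
Try B = False.
Try C = True.
  then E is forced to True.
Try D = True.
  then F is forced to True.
G is now unconstrained; take G = True.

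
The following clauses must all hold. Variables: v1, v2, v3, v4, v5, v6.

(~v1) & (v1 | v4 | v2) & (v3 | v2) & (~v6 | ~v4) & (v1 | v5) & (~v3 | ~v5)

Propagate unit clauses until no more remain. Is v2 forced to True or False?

Unit clause (~v1) sets v1 = False.
(v5 | v1): since v1 = False, the clause reduces to (v5). v5 = True.
From (~v5 | ~v3) and v5 = True: v3 = False.
(v2 | v3) with v3 = False leaves only v2, so v2 = True.

True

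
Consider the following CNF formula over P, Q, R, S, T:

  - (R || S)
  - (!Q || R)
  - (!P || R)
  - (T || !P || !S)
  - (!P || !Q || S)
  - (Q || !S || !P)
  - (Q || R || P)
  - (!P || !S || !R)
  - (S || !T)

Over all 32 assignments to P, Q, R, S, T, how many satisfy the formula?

7

Satisfying assignments:
  P=0 Q=0 R=1 S=0 T=0
  P=0 Q=0 R=1 S=1 T=0
  P=0 Q=0 R=1 S=1 T=1
  P=0 Q=1 R=1 S=0 T=0
  P=0 Q=1 R=1 S=1 T=0
  P=0 Q=1 R=1 S=1 T=1
  P=1 Q=0 R=1 S=0 T=0
Count: 7.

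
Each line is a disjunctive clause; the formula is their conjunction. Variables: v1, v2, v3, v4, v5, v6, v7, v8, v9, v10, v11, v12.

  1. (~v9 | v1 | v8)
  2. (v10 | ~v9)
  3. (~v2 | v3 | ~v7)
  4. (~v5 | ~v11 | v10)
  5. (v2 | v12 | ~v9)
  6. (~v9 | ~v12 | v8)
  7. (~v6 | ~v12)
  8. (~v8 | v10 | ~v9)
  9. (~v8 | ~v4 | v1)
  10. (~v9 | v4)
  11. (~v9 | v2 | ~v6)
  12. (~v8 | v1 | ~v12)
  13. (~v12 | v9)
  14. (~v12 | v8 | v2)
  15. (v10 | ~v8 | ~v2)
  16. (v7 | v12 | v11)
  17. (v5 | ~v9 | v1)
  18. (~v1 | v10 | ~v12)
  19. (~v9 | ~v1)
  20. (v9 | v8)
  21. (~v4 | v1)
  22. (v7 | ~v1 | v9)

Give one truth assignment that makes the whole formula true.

v1 = F, v2 = T, v3 = T, v4 = F, v5 = T, v6 = T, v7 = T, v8 = T, v9 = F, v10 = T, v11 = T, v12 = F

v3 occurs only positively in the remaining clauses — set v3 = True.
Pure literal: v10 appears only positively; assign v10 = True.
Set v1 = False and propagate.
  then v4 is forced to False.
  then v9 is forced to False.
  then v12 is forced to False.
  then v8 is forced to True.
Branch on v7: take v7 = True.
v2, v5, v6, v11 are now unconstrained; take v2 = True, v5 = True, v6 = True, v11 = True.
Every clause has at least one true literal under this assignment.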